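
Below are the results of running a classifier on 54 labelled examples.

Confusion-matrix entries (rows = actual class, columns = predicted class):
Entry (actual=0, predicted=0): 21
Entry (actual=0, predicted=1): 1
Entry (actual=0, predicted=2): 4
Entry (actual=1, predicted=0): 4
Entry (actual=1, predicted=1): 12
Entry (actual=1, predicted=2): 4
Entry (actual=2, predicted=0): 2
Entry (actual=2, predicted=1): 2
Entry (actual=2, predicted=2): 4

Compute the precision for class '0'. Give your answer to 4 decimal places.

0.7778

Take TP from the diagonal, FP from the rest of the '0' prediction marginal, FN from the rest of the '0' actual marginal.
precision = TP/(TP+FP).
0: TP=21, FP=4+2=6 → 21/27 = 0.77778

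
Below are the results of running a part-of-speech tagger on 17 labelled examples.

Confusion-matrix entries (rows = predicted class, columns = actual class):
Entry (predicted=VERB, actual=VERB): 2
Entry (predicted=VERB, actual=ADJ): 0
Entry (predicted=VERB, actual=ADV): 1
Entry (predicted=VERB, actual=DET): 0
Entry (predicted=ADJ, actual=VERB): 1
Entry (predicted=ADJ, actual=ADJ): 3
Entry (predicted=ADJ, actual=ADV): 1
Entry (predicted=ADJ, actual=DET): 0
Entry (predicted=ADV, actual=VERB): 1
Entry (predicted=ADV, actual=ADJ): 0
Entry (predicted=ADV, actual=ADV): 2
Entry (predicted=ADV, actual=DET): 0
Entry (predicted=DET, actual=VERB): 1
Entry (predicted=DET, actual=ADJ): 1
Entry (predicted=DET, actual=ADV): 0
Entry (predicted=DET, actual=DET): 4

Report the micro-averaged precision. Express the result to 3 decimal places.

Micro-averaging pools counts across classes: ΣTP=11, ΣFP=6, ΣFN=6.
Micro-precision = TP/(TP+FP) on pooled counts = 0.647 (equals overall accuracy in single-label multiclass).

0.647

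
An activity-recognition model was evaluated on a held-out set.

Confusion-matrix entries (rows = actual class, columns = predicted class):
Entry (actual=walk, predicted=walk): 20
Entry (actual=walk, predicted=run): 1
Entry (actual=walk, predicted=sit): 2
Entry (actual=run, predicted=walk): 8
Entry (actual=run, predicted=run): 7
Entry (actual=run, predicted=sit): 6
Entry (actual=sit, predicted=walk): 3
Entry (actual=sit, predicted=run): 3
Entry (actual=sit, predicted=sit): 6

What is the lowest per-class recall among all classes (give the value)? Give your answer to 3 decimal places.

Per-class recall (TP/(TP+FN)):
  walk: TP=20, FN=1+2=3 → 20/23 = 0.8696
  run: TP=7, FN=8+6=14 → 7/21 = 0.3333
  sit: TP=6, FN=3+3=6 → 6/12 = 0.5000
Lowest is class 'run' with recall = 0.333.

0.333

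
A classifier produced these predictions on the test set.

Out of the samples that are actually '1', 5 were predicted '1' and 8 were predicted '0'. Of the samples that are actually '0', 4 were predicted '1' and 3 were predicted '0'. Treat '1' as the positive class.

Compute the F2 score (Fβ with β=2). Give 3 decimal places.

Fβ = (1+β²)·TP / ((1+β²)·TP + β²·FN + FP), with β²=4
= 5·5 / (5·5 + 4·8 + 4) = 0.410

0.410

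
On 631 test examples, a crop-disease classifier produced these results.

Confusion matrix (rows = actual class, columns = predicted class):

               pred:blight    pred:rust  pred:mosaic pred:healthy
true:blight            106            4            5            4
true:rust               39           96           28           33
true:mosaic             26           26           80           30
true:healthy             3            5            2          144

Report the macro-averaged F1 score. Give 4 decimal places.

Per-class F1 score (2·TP/(2·TP+FP+FN)):
  blight: TP=106, FP=39+26+3=68, FN=4+5+4=13 → 212/293 = 0.72355
  rust: TP=96, FP=4+26+5=35, FN=39+28+33=100 → 192/327 = 0.58716
  mosaic: TP=80, FP=5+28+2=35, FN=26+26+30=82 → 160/277 = 0.57762
  healthy: TP=144, FP=4+33+30=67, FN=3+5+2=10 → 288/365 = 0.78904
Macro-F1 score = mean = (0.72355 + 0.58716 + 0.57762 + 0.78904) / 4 = 0.6693

0.6693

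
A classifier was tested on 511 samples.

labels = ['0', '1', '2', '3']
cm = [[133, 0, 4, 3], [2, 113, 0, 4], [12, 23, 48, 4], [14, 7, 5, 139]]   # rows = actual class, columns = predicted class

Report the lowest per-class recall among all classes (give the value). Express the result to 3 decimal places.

Per-class recall (TP/(TP+FN)):
  0: TP=133, FN=0+4+3=7 → 133/140 = 0.9500
  1: TP=113, FN=2+0+4=6 → 113/119 = 0.9496
  2: TP=48, FN=12+23+4=39 → 48/87 = 0.5517
  3: TP=139, FN=14+7+5=26 → 139/165 = 0.8424
Lowest is class '2' with recall = 0.552.

0.552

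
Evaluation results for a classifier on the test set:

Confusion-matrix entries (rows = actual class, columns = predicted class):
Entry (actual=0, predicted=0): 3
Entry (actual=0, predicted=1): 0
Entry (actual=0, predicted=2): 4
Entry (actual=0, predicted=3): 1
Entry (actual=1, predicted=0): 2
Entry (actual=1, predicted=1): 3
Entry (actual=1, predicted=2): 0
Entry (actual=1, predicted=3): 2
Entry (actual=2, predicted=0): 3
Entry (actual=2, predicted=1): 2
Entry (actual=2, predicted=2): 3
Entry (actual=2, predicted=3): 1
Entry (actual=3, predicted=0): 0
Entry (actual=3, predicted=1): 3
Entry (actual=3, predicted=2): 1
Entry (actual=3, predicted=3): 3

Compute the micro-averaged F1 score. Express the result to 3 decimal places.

0.387

Micro-averaging pools counts across classes: ΣTP=12, ΣFP=19, ΣFN=19.
Micro-F1 score = 2·TP/(2·TP+FP+FN) on pooled counts = 0.387 (equals overall accuracy in single-label multiclass).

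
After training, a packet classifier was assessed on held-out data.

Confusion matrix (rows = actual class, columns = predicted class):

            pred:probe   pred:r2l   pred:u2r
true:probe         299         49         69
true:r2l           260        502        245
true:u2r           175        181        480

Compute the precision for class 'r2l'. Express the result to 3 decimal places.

0.686

Treat 'r2l' as positive and all other classes as negative.
precision = TP/(TP+FP).
r2l: TP=502, FP=49+181=230 → 502/732 = 0.6858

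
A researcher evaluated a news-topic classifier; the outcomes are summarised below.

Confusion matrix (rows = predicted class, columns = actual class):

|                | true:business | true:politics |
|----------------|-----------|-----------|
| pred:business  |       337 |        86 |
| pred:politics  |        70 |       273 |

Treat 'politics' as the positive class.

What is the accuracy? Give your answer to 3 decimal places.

0.796

Accuracy = (TP+TN)/N = (273+337)/766 = 0.796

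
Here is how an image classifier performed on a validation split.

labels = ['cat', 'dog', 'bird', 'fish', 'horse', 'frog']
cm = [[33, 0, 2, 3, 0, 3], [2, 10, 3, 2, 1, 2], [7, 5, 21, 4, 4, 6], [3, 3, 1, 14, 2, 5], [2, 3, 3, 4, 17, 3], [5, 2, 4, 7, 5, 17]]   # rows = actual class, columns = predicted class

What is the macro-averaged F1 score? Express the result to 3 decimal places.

0.525

Per-class F1 score (2·TP/(2·TP+FP+FN)):
  cat: TP=33, FP=2+7+3+2+5=19, FN=0+2+3+0+3=8 → 66/93 = 0.7097
  dog: TP=10, FP=0+5+3+3+2=13, FN=2+3+2+1+2=10 → 20/43 = 0.4651
  bird: TP=21, FP=2+3+1+3+4=13, FN=7+5+4+4+6=26 → 42/81 = 0.5185
  fish: TP=14, FP=3+2+4+4+7=20, FN=3+3+1+2+5=14 → 28/62 = 0.4516
  horse: TP=17, FP=0+1+4+2+5=12, FN=2+3+3+4+3=15 → 34/61 = 0.5574
  frog: TP=17, FP=3+2+6+5+3=19, FN=5+2+4+7+5=23 → 34/76 = 0.4474
Macro-F1 score = mean = (0.7097 + 0.4651 + 0.5185 + 0.4516 + 0.5574 + 0.4474) / 6 = 0.525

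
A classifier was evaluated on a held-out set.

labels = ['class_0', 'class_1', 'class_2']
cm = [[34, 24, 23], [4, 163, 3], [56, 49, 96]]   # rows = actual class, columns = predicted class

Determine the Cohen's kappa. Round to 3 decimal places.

0.456

Observed agreement pₒ = trace/N = 293/452 = 0.6482
Expected agreement pₑ = Σ (rowᵢ·colᵢ)/N² = (81·94 + 170·236 + 201·122)/452² = 0.3537
κ = (pₒ − pₑ)/(1 − pₑ) = (0.6482 − 0.3537)/(1 − 0.3537) = 0.456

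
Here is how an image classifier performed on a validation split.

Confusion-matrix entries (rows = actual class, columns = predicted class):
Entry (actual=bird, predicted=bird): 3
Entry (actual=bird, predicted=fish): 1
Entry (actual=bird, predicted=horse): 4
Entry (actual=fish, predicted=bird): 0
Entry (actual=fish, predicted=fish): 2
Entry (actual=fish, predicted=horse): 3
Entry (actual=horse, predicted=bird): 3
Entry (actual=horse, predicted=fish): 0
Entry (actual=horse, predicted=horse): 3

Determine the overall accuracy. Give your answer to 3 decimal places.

Accuracy = trace / total = (3+2+3=8) / 19 = 8/19 = 0.421

0.421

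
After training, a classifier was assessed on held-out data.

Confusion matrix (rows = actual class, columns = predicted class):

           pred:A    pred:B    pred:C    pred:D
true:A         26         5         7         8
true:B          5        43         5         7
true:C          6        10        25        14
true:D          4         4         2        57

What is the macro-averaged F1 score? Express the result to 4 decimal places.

0.6449

Per-class F1 score (2·TP/(2·TP+FP+FN)):
  A: TP=26, FP=5+6+4=15, FN=5+7+8=20 → 52/87 = 0.59770
  B: TP=43, FP=5+10+4=19, FN=5+5+7=17 → 86/122 = 0.70492
  C: TP=25, FP=7+5+2=14, FN=6+10+14=30 → 50/94 = 0.53191
  D: TP=57, FP=8+7+14=29, FN=4+4+2=10 → 114/153 = 0.74510
Macro-F1 score = mean = (0.59770 + 0.70492 + 0.53191 + 0.74510) / 4 = 0.6449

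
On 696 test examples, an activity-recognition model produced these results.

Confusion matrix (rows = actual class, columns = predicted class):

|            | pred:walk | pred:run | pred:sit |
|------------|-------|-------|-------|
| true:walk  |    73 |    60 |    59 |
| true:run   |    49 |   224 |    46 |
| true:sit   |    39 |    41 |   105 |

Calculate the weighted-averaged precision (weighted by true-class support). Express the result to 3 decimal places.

0.574

Per-class precision (TP/(TP+FP)):
  walk: TP=73, FP=49+39=88 → 73/161 = 0.4534
  run: TP=224, FP=60+41=101 → 224/325 = 0.6892
  sit: TP=105, FP=59+46=105 → 105/210 = 0.5000
Weighted-precision = Σ (supportᵢ/N)·precisionᵢ with N=696: (192/696)·0.4534 + (319/696)·0.6892 + (185/696)·0.5000 = 0.574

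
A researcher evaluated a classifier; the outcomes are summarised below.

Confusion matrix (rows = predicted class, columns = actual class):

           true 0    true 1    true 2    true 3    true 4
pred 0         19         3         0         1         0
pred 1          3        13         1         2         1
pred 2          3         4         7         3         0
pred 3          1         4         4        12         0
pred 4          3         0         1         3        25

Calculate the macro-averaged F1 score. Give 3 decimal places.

0.644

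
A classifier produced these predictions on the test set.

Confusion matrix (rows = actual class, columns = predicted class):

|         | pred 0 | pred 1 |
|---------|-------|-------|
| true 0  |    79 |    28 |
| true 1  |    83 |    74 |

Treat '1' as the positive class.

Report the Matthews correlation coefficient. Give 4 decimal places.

MCC = (TP·TN − FP·FN) / √((TP+FP)(TP+FN)(TN+FP)(TN+FN))
Numerator = 74·79 − 28·83 = 3522
Denominator = √(102·157·107·162) = √277586676 = 16660.9326
MCC = 3522 / 16660.9326 = 0.2114

0.2114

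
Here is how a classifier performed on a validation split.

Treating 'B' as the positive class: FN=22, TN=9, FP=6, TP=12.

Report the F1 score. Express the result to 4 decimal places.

0.4615

Precision = TP/(TP+FP) = 12/18 = 0.6667
Recall = TP/(TP+FN) = 12/34 = 0.3529
F1 = 2·TP/(2·TP+FP+FN) = 24/52 = 0.4615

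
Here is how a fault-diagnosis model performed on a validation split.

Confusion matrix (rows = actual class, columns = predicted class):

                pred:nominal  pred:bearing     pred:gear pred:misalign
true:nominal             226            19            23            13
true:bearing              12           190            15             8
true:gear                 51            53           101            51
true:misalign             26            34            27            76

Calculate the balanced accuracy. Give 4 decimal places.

0.6274

Balanced accuracy = mean of per-class recall.
  nominal: recall = 226/281 = 0.80427
  bearing: recall = 190/225 = 0.84444
  gear: recall = 101/256 = 0.39453
  misalign: recall = 76/163 = 0.46626
Mean = (0.80427 + 0.84444 + 0.39453 + 0.46626) / 4 = 0.6274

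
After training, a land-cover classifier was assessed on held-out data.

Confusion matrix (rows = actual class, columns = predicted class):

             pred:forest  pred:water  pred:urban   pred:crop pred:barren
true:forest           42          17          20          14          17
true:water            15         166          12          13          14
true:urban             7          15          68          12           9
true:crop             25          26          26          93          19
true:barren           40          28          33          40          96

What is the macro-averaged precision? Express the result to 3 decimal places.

0.514

Per-class precision (TP/(TP+FP)):
  forest: TP=42, FP=15+7+25+40=87 → 42/129 = 0.3256
  water: TP=166, FP=17+15+26+28=86 → 166/252 = 0.6587
  urban: TP=68, FP=20+12+26+33=91 → 68/159 = 0.4277
  crop: TP=93, FP=14+13+12+40=79 → 93/172 = 0.5407
  barren: TP=96, FP=17+14+9+19=59 → 96/155 = 0.6194
Macro-precision = mean = (0.3256 + 0.6587 + 0.4277 + 0.5407 + 0.6194) / 5 = 0.514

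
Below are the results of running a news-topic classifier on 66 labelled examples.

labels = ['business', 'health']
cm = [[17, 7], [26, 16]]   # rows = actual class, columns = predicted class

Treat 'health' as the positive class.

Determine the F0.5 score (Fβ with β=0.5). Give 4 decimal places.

0.5970

Fβ = (1+β²)·TP / ((1+β²)·TP + β²·FN + FP), with β²=1/4
= 1.25·16 / (1.25·16 + 0.25·26 + 7) = 0.5970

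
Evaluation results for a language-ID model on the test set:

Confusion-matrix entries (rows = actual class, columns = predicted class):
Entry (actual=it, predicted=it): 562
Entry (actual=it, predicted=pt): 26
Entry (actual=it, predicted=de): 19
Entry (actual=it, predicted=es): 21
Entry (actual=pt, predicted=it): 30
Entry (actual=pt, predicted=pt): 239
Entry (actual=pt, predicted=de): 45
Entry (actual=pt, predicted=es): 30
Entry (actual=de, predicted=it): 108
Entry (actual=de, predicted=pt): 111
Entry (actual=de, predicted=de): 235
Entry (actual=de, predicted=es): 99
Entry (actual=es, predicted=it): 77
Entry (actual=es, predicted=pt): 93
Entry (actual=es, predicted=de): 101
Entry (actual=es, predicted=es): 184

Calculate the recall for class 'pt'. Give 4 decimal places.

Treat 'pt' as positive and all other classes as negative.
recall = TP/(TP+FN).
pt: TP=239, FN=30+45+30=105 → 239/344 = 0.69477

0.6948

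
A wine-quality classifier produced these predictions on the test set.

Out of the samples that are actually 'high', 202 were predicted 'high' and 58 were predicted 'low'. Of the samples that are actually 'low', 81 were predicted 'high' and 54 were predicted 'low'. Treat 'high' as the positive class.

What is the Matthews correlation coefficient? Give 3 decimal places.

MCC = (TP·TN − FP·FN) / √((TP+FP)(TP+FN)(TN+FP)(TN+FN))
Numerator = 202·54 − 81·58 = 6210
Denominator = √(283·260·135·112) = √1112529600 = 33354.6039
MCC = 6210 / 33354.6039 = 0.186

0.186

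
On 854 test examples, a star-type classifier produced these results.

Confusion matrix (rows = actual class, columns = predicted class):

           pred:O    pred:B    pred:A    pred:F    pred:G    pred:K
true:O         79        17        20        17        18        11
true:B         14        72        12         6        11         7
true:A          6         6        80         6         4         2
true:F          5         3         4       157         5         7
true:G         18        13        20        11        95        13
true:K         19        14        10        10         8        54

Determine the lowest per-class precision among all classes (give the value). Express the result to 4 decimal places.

Per-class precision (TP/(TP+FP)):
  O: TP=79, FP=14+6+5+18+19=62 → 79/141 = 0.56028
  B: TP=72, FP=17+6+3+13+14=53 → 72/125 = 0.57600
  A: TP=80, FP=20+12+4+20+10=66 → 80/146 = 0.54795
  F: TP=157, FP=17+6+6+11+10=50 → 157/207 = 0.75845
  G: TP=95, FP=18+11+4+5+8=46 → 95/141 = 0.67376
  K: TP=54, FP=11+7+2+7+13=40 → 54/94 = 0.57447
Lowest is class 'A' with precision = 0.5479.

0.5479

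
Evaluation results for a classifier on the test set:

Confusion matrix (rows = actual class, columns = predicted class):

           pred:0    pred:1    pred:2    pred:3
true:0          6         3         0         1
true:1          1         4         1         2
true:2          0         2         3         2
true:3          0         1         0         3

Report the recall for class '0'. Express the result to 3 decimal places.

Take TP from the diagonal, FP from the rest of the '0' prediction marginal, FN from the rest of the '0' actual marginal.
recall = TP/(TP+FN).
0: TP=6, FN=3+0+1=4 → 6/10 = 0.6000

0.600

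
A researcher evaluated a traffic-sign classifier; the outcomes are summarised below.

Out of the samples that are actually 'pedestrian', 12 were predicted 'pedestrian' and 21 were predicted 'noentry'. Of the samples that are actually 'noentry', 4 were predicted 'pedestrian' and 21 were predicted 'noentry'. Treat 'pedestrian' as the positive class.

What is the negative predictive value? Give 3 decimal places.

0.500

NPV = TN/(TN+FN) = 21/(21+21) = 0.500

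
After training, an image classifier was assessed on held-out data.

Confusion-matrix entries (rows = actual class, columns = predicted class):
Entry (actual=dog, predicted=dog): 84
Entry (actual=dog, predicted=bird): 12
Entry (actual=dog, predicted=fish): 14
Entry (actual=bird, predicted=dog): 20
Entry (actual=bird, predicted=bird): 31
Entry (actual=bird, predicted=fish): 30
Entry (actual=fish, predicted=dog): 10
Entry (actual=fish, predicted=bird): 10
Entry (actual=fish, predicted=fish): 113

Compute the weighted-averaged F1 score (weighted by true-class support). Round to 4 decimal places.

0.6902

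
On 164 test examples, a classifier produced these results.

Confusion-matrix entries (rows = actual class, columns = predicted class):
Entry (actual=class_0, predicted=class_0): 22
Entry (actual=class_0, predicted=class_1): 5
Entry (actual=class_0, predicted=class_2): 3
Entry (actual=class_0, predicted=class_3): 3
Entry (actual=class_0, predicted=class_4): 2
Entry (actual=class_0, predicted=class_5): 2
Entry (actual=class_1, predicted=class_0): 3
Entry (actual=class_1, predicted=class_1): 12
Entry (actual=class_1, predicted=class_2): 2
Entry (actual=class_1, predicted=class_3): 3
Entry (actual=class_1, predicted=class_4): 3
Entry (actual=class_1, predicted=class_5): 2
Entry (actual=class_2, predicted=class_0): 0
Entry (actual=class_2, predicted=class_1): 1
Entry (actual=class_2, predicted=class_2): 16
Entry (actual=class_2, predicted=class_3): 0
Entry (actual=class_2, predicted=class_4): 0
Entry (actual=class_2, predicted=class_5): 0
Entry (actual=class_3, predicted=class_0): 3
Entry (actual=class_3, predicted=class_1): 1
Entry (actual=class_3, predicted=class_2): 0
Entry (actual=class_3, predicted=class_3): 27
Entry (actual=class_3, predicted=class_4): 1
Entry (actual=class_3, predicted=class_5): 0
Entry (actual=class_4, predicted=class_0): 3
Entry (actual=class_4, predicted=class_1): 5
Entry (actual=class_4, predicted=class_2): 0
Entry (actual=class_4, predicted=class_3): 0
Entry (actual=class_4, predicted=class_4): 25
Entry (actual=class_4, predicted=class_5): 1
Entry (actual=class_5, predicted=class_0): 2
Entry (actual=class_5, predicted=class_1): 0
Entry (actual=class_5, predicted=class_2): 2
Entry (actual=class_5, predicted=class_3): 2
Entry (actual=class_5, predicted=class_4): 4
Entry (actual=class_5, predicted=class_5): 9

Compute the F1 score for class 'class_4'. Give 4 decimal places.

Take TP from the diagonal, FP from the rest of the 'class_4' prediction marginal, FN from the rest of the 'class_4' actual marginal.
F1 score = 2·TP/(2·TP+FP+FN).
class_4: TP=25, FP=2+3+0+1+4=10, FN=3+5+0+0+1=9 → 50/69 = 0.72464

0.7246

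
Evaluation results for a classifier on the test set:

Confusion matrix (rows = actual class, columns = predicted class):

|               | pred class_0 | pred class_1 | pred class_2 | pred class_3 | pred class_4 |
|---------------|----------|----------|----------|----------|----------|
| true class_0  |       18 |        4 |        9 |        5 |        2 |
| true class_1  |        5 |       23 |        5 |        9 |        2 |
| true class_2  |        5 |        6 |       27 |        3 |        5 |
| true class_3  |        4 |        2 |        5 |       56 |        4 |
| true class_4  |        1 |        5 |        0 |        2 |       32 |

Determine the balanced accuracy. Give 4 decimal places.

Balanced accuracy = mean of per-class recall.
  class_0: recall = 18/38 = 0.47368
  class_1: recall = 23/44 = 0.52273
  class_2: recall = 27/46 = 0.58696
  class_3: recall = 56/71 = 0.78873
  class_4: recall = 32/40 = 0.80000
Mean = (0.47368 + 0.52273 + 0.58696 + 0.78873 + 0.80000) / 5 = 0.6344

0.6344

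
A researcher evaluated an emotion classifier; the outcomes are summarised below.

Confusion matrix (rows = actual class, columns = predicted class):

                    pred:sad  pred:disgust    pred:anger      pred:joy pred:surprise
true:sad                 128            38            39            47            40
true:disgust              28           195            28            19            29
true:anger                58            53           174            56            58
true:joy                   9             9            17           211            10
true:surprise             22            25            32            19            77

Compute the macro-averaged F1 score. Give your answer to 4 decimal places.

0.5404

Per-class F1 score (2·TP/(2·TP+FP+FN)):
  sad: TP=128, FP=28+58+9+22=117, FN=38+39+47+40=164 → 256/537 = 0.47672
  disgust: TP=195, FP=38+53+9+25=125, FN=28+28+19+29=104 → 390/619 = 0.63005
  anger: TP=174, FP=39+28+17+32=116, FN=58+53+56+58=225 → 348/689 = 0.50508
  joy: TP=211, FP=47+19+56+19=141, FN=9+9+17+10=45 → 422/608 = 0.69408
  surprise: TP=77, FP=40+29+58+10=137, FN=22+25+32+19=98 → 154/389 = 0.39589
Macro-F1 score = mean = (0.47672 + 0.63005 + 0.50508 + 0.69408 + 0.39589) / 5 = 0.5404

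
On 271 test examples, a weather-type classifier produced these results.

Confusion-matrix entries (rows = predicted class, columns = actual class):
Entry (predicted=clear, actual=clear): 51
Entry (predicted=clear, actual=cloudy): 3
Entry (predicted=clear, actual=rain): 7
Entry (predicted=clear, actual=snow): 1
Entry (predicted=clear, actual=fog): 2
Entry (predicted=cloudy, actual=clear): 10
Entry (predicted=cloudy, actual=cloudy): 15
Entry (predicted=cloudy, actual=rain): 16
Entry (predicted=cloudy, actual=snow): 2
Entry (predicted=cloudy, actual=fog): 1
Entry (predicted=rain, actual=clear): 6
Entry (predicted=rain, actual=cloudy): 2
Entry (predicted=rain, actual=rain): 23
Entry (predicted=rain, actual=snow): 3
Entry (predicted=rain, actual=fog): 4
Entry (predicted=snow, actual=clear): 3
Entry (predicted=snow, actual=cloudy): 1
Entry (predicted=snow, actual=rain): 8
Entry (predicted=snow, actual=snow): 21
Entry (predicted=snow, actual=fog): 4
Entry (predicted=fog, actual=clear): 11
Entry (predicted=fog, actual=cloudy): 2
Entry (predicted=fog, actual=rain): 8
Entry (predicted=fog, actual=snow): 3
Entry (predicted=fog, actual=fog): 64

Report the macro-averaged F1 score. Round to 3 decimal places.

Per-class F1 score (2·TP/(2·TP+FP+FN)):
  clear: TP=51, FP=3+7+1+2=13, FN=10+6+3+11=30 → 102/145 = 0.7034
  cloudy: TP=15, FP=10+16+2+1=29, FN=3+2+1+2=8 → 30/67 = 0.4478
  rain: TP=23, FP=6+2+3+4=15, FN=7+16+8+8=39 → 46/100 = 0.4600
  snow: TP=21, FP=3+1+8+4=16, FN=1+2+3+3=9 → 42/67 = 0.6269
  fog: TP=64, FP=11+2+8+3=24, FN=2+1+4+4=11 → 128/163 = 0.7853
Macro-F1 score = mean = (0.7034 + 0.4478 + 0.4600 + 0.6269 + 0.7853) / 5 = 0.605

0.605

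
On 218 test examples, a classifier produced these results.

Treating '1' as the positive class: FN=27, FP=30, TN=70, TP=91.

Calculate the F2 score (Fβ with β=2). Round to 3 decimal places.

0.767

Fβ = (1+β²)·TP / ((1+β²)·TP + β²·FN + FP), with β²=4
= 5·91 / (5·91 + 4·27 + 30) = 0.767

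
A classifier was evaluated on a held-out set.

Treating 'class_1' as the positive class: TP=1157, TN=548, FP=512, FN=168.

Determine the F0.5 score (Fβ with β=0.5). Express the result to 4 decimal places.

0.7230

Fβ = (1+β²)·TP / ((1+β²)·TP + β²·FN + FP), with β²=1/4
= 1.25·1157 / (1.25·1157 + 0.25·168 + 512) = 0.7230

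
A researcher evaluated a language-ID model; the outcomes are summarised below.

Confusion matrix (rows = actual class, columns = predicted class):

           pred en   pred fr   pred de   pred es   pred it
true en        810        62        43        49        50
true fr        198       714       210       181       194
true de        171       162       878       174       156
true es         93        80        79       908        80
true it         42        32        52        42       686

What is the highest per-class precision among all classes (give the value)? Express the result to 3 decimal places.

0.696

Per-class precision (TP/(TP+FP)):
  en: TP=810, FP=198+171+93+42=504 → 810/1314 = 0.6164
  fr: TP=714, FP=62+162+80+32=336 → 714/1050 = 0.6800
  de: TP=878, FP=43+210+79+52=384 → 878/1262 = 0.6957
  es: TP=908, FP=49+181+174+42=446 → 908/1354 = 0.6706
  it: TP=686, FP=50+194+156+80=480 → 686/1166 = 0.5883
Highest is class 'de' with precision = 0.696.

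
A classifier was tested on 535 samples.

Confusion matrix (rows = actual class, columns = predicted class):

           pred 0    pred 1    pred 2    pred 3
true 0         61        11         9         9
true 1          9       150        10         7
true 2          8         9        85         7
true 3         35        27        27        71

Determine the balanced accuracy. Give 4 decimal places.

0.6884

Balanced accuracy = mean of per-class recall.
  0: recall = 61/90 = 0.67778
  1: recall = 150/176 = 0.85227
  2: recall = 85/109 = 0.77982
  3: recall = 71/160 = 0.44375
Mean = (0.67778 + 0.85227 + 0.77982 + 0.44375) / 4 = 0.6884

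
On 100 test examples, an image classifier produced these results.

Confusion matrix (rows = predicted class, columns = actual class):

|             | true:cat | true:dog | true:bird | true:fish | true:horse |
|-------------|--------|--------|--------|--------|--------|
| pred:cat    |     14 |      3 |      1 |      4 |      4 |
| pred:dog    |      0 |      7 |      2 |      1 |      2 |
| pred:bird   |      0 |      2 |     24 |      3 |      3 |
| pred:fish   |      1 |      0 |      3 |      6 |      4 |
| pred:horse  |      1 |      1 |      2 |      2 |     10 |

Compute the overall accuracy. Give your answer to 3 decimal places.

0.610

Accuracy = trace / total = (14+7+24+6+10=61) / 100 = 61/100 = 0.610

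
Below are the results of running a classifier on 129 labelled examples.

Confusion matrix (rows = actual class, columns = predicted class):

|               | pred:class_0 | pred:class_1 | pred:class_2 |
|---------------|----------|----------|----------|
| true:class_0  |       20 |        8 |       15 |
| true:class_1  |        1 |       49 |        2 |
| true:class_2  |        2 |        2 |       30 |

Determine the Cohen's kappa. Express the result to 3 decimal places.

Observed agreement pₒ = trace/N = 99/129 = 0.7674
Expected agreement pₑ = Σ (rowᵢ·colᵢ)/N² = (43·23 + 52·59 + 34·47)/129² = 0.3398
κ = (pₒ − pₑ)/(1 − pₑ) = (0.7674 − 0.3398)/(1 − 0.3398) = 0.648

0.648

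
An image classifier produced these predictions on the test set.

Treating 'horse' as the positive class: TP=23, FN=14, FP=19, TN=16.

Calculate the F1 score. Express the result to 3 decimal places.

0.582

Precision = TP/(TP+FP) = 23/42 = 0.5476
Recall = TP/(TP+FN) = 23/37 = 0.6216
F1 = 2·TP/(2·TP+FP+FN) = 46/79 = 0.582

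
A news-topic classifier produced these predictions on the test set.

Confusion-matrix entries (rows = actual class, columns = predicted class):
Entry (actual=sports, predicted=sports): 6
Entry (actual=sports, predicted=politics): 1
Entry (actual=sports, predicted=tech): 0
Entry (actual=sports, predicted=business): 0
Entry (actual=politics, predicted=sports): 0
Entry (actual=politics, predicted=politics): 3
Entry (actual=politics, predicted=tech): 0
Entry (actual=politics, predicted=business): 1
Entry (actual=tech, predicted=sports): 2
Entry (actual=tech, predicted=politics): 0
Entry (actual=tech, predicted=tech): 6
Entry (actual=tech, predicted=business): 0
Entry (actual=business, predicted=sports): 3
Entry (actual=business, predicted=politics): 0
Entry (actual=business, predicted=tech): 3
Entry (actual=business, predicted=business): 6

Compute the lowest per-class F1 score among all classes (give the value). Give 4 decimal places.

Per-class F1 score (2·TP/(2·TP+FP+FN)):
  sports: TP=6, FP=0+2+3=5, FN=1+0+0=1 → 12/18 = 0.66667
  politics: TP=3, FP=1+0+0=1, FN=0+0+1=1 → 6/8 = 0.75000
  tech: TP=6, FP=0+0+3=3, FN=2+0+0=2 → 12/17 = 0.70588
  business: TP=6, FP=0+1+0=1, FN=3+0+3=6 → 12/19 = 0.63158
Lowest is class 'business' with F1 score = 0.6316.

0.6316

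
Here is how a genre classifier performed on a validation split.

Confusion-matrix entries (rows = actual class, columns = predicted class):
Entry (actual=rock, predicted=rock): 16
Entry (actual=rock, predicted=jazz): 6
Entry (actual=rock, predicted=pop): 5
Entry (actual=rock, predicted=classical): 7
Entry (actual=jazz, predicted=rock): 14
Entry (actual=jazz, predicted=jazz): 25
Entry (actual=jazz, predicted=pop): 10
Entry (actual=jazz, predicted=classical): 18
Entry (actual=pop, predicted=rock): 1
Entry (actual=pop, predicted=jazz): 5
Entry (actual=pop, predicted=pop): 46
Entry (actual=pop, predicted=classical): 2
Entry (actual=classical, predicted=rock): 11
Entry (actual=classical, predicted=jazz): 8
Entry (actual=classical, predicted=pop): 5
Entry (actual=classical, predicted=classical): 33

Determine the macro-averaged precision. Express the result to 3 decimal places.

Per-class precision (TP/(TP+FP)):
  rock: TP=16, FP=14+1+11=26 → 16/42 = 0.3810
  jazz: TP=25, FP=6+5+8=19 → 25/44 = 0.5682
  pop: TP=46, FP=5+10+5=20 → 46/66 = 0.6970
  classical: TP=33, FP=7+18+2=27 → 33/60 = 0.5500
Macro-precision = mean = (0.3810 + 0.5682 + 0.6970 + 0.5500) / 4 = 0.549

0.549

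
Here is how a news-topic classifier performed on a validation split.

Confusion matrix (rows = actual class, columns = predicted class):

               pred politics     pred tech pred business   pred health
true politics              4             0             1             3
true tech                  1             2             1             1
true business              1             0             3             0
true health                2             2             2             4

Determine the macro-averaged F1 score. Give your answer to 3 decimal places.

Per-class F1 score (2·TP/(2·TP+FP+FN)):
  politics: TP=4, FP=1+1+2=4, FN=0+1+3=4 → 8/16 = 0.5000
  tech: TP=2, FP=0+0+2=2, FN=1+1+1=3 → 4/9 = 0.4444
  business: TP=3, FP=1+1+2=4, FN=1+0+0=1 → 6/11 = 0.5455
  health: TP=4, FP=3+1+0=4, FN=2+2+2=6 → 8/18 = 0.4444
Macro-F1 score = mean = (0.5000 + 0.4444 + 0.5455 + 0.4444) / 4 = 0.484

0.484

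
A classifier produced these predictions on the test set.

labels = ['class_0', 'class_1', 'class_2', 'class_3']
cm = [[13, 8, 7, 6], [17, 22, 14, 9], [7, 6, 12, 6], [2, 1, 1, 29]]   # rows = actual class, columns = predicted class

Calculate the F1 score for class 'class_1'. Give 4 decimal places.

0.4444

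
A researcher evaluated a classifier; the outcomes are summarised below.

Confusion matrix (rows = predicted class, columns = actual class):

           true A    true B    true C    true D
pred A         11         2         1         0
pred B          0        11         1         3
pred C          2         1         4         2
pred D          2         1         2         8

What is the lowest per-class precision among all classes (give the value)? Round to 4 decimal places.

Per-class precision (TP/(TP+FP)):
  A: TP=11, FP=2+1+0=3 → 11/14 = 0.78571
  B: TP=11, FP=0+1+3=4 → 11/15 = 0.73333
  C: TP=4, FP=2+1+2=5 → 4/9 = 0.44444
  D: TP=8, FP=2+1+2=5 → 8/13 = 0.61538
Lowest is class 'C' with precision = 0.4444.

0.4444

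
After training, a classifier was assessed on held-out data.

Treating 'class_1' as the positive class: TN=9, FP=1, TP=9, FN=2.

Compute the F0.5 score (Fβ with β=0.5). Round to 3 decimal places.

0.882

Fβ = (1+β²)·TP / ((1+β²)·TP + β²·FN + FP), with β²=1/4
= 1.25·9 / (1.25·9 + 0.25·2 + 1) = 0.882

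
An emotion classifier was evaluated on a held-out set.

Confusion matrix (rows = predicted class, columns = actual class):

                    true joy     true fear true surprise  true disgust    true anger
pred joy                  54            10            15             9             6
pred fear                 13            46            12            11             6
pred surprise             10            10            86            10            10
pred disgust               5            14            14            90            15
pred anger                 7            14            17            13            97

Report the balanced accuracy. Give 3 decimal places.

Balanced accuracy = mean of per-class recall.
  joy: recall = 54/89 = 0.6067
  fear: recall = 46/94 = 0.4894
  surprise: recall = 86/144 = 0.5972
  disgust: recall = 90/133 = 0.6767
  anger: recall = 97/134 = 0.7239
Mean = (0.6067 + 0.4894 + 0.5972 + 0.6767 + 0.7239) / 5 = 0.619

0.619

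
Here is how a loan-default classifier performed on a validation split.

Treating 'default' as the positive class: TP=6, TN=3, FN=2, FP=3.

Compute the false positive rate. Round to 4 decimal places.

FPR = FP/(FP+TN) = 3/(3+3) = 0.5000

0.5000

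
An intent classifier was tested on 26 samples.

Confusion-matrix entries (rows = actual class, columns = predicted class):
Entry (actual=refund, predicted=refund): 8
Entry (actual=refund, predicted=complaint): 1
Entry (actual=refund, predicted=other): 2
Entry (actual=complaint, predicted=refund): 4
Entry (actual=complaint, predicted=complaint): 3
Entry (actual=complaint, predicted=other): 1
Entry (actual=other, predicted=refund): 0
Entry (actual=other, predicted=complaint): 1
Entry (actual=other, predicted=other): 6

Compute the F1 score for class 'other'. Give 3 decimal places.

Take TP from the diagonal, FP from the rest of the 'other' prediction marginal, FN from the rest of the 'other' actual marginal.
F1 score = 2·TP/(2·TP+FP+FN).
other: TP=6, FP=2+1=3, FN=0+1=1 → 12/16 = 0.7500

0.750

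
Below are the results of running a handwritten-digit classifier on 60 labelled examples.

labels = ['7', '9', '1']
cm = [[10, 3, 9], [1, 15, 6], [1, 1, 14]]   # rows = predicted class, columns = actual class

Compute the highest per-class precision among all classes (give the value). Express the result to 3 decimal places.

Per-class precision (TP/(TP+FP)):
  7: TP=10, FP=3+9=12 → 10/22 = 0.4545
  9: TP=15, FP=1+6=7 → 15/22 = 0.6818
  1: TP=14, FP=1+1=2 → 14/16 = 0.8750
Highest is class '1' with precision = 0.875.

0.875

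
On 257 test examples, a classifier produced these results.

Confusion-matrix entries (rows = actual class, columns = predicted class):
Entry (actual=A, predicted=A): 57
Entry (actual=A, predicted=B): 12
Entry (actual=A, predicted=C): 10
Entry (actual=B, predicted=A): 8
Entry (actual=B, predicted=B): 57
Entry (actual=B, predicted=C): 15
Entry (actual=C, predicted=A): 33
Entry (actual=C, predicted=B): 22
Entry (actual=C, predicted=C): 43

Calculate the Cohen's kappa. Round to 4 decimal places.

Observed agreement pₒ = trace/N = 157/257 = 0.61089
Expected agreement pₑ = Σ (rowᵢ·colᵢ)/N² = (79·98 + 80·91 + 98·68)/257² = 0.32833
κ = (pₒ − pₑ)/(1 − pₑ) = (0.61089 − 0.32833)/(1 − 0.32833) = 0.4207

0.4207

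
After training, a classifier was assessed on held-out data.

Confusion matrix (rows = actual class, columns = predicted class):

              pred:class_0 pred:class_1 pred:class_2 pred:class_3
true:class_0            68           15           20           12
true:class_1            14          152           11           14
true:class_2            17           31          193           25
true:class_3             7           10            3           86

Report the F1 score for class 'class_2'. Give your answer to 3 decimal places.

F1 score = 2·TP/(2·TP+FP+FN).
class_2: TP=193, FP=20+11+3=34, FN=17+31+25=73 → 386/493 = 0.7830

0.783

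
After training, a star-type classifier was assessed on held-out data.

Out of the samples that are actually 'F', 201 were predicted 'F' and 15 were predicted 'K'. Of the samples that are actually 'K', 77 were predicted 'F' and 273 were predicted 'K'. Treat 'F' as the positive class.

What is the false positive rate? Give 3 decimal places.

0.220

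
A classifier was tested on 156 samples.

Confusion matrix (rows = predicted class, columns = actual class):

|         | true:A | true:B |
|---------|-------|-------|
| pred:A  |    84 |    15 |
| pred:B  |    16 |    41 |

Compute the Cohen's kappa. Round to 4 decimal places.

0.5699

Observed agreement pₒ = trace/N = 125/156 = 0.80128
Expected agreement pₑ = Σ (rowᵢ·colᵢ)/N² = (100·99 + 56·57)/156² = 0.53797
κ = (pₒ − pₑ)/(1 − pₑ) = (0.80128 − 0.53797)/(1 − 0.53797) = 0.5699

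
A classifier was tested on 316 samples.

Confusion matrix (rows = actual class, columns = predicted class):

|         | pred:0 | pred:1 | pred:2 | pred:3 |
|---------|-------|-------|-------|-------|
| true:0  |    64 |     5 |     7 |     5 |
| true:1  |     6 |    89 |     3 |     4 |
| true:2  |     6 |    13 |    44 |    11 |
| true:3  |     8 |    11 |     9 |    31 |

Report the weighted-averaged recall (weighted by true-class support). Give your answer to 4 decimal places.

Per-class recall (TP/(TP+FN)):
  0: TP=64, FN=5+7+5=17 → 64/81 = 0.79012
  1: TP=89, FN=6+3+4=13 → 89/102 = 0.87255
  2: TP=44, FN=6+13+11=30 → 44/74 = 0.59459
  3: TP=31, FN=8+11+9=28 → 31/59 = 0.52542
Weighted-recall = Σ (supportᵢ/N)·recallᵢ with N=316: (81/316)·0.79012 + (102/316)·0.87255 + (74/316)·0.59459 + (59/316)·0.52542 = 0.7215

0.7215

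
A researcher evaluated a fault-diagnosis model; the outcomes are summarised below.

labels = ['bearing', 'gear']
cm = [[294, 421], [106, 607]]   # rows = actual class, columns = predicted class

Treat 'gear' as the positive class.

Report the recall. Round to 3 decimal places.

Recall = TP/(TP+FN) = 607/(607+106) = 607/713 = 0.851

0.851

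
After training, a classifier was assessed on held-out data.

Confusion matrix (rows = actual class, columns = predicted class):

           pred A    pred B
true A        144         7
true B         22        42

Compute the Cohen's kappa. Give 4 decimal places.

0.6541

Observed agreement pₒ = trace/N = 186/215 = 0.86512
Expected agreement pₑ = Σ (rowᵢ·colᵢ)/N² = (151·166 + 64·49)/215² = 0.61010
κ = (pₒ − pₑ)/(1 − pₑ) = (0.86512 − 0.61010)/(1 − 0.61010) = 0.6541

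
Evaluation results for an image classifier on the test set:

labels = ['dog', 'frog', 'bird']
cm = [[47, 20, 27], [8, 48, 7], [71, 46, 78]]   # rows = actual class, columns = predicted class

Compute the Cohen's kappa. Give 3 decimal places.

0.241

Observed agreement pₒ = trace/N = 173/352 = 0.4915
Expected agreement pₑ = Σ (rowᵢ·colᵢ)/N² = (94·126 + 63·114 + 195·112)/352² = 0.3298
κ = (pₒ − pₑ)/(1 − pₑ) = (0.4915 − 0.3298)/(1 − 0.3298) = 0.241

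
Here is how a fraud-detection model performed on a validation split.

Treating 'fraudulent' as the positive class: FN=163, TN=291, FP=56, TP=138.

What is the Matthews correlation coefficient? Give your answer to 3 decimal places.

0.324

MCC = (TP·TN − FP·FN) / √((TP+FP)(TP+FN)(TN+FP)(TN+FN))
Numerator = 138·291 − 56·163 = 31030
Denominator = √(194·301·347·454) = √9199273972 = 95912.8457
MCC = 31030 / 95912.8457 = 0.324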